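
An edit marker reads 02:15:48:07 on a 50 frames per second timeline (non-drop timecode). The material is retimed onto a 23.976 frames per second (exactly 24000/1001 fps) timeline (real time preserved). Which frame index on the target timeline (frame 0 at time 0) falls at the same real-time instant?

Source frame index: (2×3600 + 15×60 + 48) × 50 + 7 = 407407.
Real time: 407407 / (50) = 407407/50 s.
Target frame: (407407/50) × (24000/1001) = 195360.

frame 195360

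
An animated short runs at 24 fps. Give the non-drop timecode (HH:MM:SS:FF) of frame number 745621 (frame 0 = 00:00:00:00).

745621 ÷ 24 = 31067 full seconds, remainder 13 frames.
31067 s = 8 h 37 min 47 s.
Timecode: 08:37:47:13.

08:37:47:13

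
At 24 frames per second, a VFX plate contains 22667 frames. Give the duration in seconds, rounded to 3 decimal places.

Running time = 22667 × 1/24 = 22667/24 s ≈ 944.458 s.

944.458 seconds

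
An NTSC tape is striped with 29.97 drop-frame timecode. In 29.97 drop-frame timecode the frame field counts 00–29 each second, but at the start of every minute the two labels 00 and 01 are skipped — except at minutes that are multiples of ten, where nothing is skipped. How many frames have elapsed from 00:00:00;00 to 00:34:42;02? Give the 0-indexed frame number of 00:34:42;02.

As if non-drop at 30 labels/s: (0 × 3600 + 34 × 60 + 42) × 30 + 2 = 62462.
Minute boundaries passed: 34; those not divisible by 10: 34 − 3 = 31; dropped labels = 2 × 31 = 62.
Actual frame index = 62462 − 62 = 62400.

62400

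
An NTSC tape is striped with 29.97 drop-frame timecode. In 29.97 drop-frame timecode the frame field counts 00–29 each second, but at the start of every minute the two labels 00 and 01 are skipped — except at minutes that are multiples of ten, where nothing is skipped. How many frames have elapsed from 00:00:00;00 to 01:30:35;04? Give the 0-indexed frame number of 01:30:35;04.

162892

As if non-drop at 30 labels/s: (1 × 3600 + 30 × 60 + 35) × 30 + 4 = 163054.
Minute boundaries passed: 90; those not divisible by 10: 90 − 9 = 81; dropped labels = 2 × 81 = 162.
Actual frame index = 163054 − 162 = 162892.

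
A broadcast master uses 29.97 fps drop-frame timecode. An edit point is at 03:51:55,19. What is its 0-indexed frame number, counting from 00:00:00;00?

417053

As if non-drop at 30 labels/s: (3 × 3600 + 51 × 60 + 55) × 30 + 19 = 417469.
Minute boundaries passed: 231; those not divisible by 10: 231 − 23 = 208; dropped labels = 2 × 208 = 416.
Actual frame index = 417469 − 416 = 417053.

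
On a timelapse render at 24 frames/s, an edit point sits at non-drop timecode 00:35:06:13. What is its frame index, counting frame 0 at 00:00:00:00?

frame 50557

Total seconds to the label: (0 × 3600 + 35 × 60 + 6) = 2106.
Frame index = 2106 × 24 + 13 = 50557.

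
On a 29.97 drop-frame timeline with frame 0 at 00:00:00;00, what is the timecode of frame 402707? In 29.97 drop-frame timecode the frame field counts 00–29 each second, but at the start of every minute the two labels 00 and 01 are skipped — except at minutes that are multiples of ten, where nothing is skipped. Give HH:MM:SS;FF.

03:43:56;29

Ten DF minutes hold 17982 frames, so frame 402707 lies in block 22 (frames 395604–413585) with 7103 frames into that block.
The block's first minute is 1800 frames and the rest 1798 each; 7103 frames reaches minute 3, so 22 × 18 + 3 × 2 = 402 labels have been skipped so far.
Adding those back, label number 402707 + 402 = 403109 at 30 labels/s is 13436 s + 29 f = 3 h 43 min 56 s frame 29, i.e. 03:43:56;29.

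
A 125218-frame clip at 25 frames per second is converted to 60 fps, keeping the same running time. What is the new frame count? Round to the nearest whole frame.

300523 frames

Frames at target rate = 125218 × (60) / (25) = 1502616/5 ≈ 300523.200.
Nearest whole frame: 300523.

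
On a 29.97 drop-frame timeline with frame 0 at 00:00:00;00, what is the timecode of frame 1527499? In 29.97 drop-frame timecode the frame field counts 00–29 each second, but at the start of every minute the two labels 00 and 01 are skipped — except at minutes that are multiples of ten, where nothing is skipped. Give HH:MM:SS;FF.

14:09:27;19

Ten DF minutes hold 17982 frames, so frame 1527499 lies in block 84 (frames 1510488–1528469) with 17011 frames into that block.
The block's first minute is 1800 frames and the rest 1798 each; 17011 frames reaches minute 9, so 84 × 18 + 9 × 2 = 1530 labels have been skipped so far.
Adding those back, label number 1527499 + 1530 = 1529029 at 30 labels/s is 50967 s + 19 f = 14 h 9 min 27 s frame 19, i.e. 14:09:27;19.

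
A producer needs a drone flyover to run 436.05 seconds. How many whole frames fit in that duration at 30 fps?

13081 frames

Frames = 436.05 × 30 = 26163/2 ≈ 13081.5000.
Complete frames: 13081.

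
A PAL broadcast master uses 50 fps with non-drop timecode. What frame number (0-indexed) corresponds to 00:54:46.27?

Total seconds to the label: (0 × 3600 + 54 × 60 + 46) = 3286.
Frame index = 3286 × 50 + 27 = 164327.

164327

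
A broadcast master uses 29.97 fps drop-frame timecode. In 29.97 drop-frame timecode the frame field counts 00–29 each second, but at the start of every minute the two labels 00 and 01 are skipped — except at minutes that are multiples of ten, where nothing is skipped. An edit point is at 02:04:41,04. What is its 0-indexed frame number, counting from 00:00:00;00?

As if non-drop at 30 labels/s: (2 × 3600 + 4 × 60 + 41) × 30 + 4 = 224434.
Minute boundaries passed: 124; those not divisible by 10: 124 − 12 = 112; dropped labels = 2 × 112 = 224.
Actual frame index = 224434 − 224 = 224210.

224210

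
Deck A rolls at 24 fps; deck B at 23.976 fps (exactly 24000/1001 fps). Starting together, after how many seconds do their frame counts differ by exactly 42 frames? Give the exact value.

1751.75 seconds

The gap grows by |24000/1001 − 24| = 24/1001 frames per second.
Time for a 42-frame gap: 42 ÷ (24/1001) = 1751.75 s.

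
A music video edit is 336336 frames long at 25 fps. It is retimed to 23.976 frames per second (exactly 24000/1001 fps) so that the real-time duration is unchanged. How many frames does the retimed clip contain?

322560 frames

Target frames = source frames × (target rate / source rate) = 336336 × (24000/1001)/(25) = 336336 × 960/1001 = 322560.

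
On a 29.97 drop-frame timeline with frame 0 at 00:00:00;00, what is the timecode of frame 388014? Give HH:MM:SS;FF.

Ten DF minutes hold 17982 frames, so frame 388014 lies in block 21 (frames 377622–395603) with 10392 frames into that block.
The block's first minute is 1800 frames and the rest 1798 each; 10392 frames reaches minute 5, so 21 × 18 + 5 × 2 = 388 labels have been skipped so far.
Adding those back, label number 388014 + 388 = 388402 at 30 labels/s is 12946 s + 22 f = 3 h 35 min 46 s frame 22, i.e. 03:35:46;22.

03:35:46;22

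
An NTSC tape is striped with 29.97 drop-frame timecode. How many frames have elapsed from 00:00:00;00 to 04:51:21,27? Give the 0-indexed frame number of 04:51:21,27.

523933

Complete 10-minute blocks: 29, each 17982 frames → 521478.
Remaining 1 whole minute in the current block: 1800 + 0 × 1798 = 1800 frames.
Within the current minute: 21 × 30 + 27 − 2 = 655 (labels ;00/;01 skipped at this minute). Total = 521478 + 1800 + 655 = 523933.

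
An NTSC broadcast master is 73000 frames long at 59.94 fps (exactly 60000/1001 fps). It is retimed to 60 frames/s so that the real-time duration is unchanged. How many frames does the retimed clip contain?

73073 frames

Target frames = source frames × (target rate / source rate) = 73000 × (60)/(60000/1001) = 73000 × 1001/1000 = 73073.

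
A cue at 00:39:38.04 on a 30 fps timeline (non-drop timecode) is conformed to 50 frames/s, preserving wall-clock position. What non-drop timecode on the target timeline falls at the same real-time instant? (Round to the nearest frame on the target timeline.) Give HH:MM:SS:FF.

Source frame index: (0×3600 + 39×60 + 38) × 30 + 4 = 71344.
Real time: 71344 / (30) = 35672/15 s.
Target frame: (35672/15) × (50) = 356720/3 ≈ 118906.667 → 118907.
At 50 labels/s: frame 118907 → 00:39:38:07.

00:39:38:07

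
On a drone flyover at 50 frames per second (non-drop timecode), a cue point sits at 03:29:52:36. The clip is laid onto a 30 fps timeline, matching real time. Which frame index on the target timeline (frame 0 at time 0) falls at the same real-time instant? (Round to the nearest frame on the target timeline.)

frame 377782

Source frame index: (3×3600 + 29×60 + 52) × 50 + 36 = 629636.
Real time: 629636 / (50) = 314818/25 s.
Target frame: (314818/25) × (30) = 1888908/5 ≈ 377781.600 → 377782.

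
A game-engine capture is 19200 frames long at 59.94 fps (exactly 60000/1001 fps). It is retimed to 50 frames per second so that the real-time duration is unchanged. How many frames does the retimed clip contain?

Target frames = source frames × (target rate / source rate) = 19200 × (50)/(60000/1001) = 19200 × 1001/1200 = 16016.

16016 frames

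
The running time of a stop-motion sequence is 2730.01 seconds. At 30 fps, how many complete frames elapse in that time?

81900 frames

Frames = 2730.01 × 30 = 819003/10 ≈ 81900.3000.
Complete frames: 81900.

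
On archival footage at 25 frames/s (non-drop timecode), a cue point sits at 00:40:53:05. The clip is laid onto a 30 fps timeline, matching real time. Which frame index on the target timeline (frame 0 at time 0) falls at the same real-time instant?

frame 73596

Source frame index: (0×3600 + 40×60 + 53) × 25 + 5 = 61330.
Real time: 61330 / (25) = 12266/5 s.
Target frame: (12266/5) × (30) = 73596.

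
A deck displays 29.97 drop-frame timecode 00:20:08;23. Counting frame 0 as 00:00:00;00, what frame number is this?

Complete 10-minute blocks: 2, each 17982 frames → 35964.
Remaining 0 whole minutes in the current block: 0 frames.
Within the current minute: 8 × 30 + 23 = 263. Total = 35964 + 0 + 263 = 36227.

36227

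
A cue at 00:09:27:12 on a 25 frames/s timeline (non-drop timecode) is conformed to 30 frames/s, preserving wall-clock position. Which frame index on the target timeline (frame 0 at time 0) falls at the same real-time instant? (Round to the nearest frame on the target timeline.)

Source frame index: (0×3600 + 9×60 + 27) × 25 + 12 = 14187.
Real time: 14187 / (25) = 14187/25 s.
Target frame: (14187/25) × (30) = 85122/5 ≈ 17024.400 → 17024.

frame 17024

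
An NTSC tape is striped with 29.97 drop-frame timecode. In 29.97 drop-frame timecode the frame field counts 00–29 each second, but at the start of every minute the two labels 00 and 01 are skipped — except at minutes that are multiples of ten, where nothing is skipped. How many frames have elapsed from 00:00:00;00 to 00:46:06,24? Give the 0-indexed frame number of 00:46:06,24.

Complete 10-minute blocks: 4, each 17982 frames → 71928.
Remaining 6 whole minutes in the current block: 1800 + 5 × 1798 = 10790 frames.
Within the current minute: 6 × 30 + 24 − 2 = 202 (labels ;00/;01 skipped at this minute). Total = 71928 + 10790 + 202 = 82920.

82920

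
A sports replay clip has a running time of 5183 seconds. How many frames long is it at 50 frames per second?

Frames = 5183 × 50 = 259150.

259150 frames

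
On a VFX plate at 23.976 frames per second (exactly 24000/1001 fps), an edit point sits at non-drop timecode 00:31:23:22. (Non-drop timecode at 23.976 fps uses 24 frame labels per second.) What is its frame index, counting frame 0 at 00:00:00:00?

45214

Total seconds to the label: (0 × 3600 + 31 × 60 + 23) = 1883.
Frame index = 1883 × 24 + 22 = 45214.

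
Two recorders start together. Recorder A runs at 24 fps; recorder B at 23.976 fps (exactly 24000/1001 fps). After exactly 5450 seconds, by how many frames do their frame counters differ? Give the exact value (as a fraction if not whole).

130800/1001 frames

A emits 24 × 5450 = 130800 frames; B emits 24000/1001 × 5450 = 130800000/1001.
Difference = 130800/1001 frames (≈ 130.6693); B is behind A.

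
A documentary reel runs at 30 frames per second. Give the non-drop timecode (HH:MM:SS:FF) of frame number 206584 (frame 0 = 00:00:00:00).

206584 ÷ 30 = 6886 full seconds, remainder 4 frames.
6886 s = 1 h 54 min 46 s.
Timecode: 01:54:46:04.

01:54:46:04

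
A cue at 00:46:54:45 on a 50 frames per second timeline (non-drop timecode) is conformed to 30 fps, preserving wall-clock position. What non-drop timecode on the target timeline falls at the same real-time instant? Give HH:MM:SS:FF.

00:46:54:27

Source frame index: (0×3600 + 46×60 + 54) × 50 + 45 = 140745.
Real time: 140745 / (50) = 28149/10 s.
Target frame: (28149/10) × (30) = 84447.
At 30 labels/s: frame 84447 → 00:46:54:27.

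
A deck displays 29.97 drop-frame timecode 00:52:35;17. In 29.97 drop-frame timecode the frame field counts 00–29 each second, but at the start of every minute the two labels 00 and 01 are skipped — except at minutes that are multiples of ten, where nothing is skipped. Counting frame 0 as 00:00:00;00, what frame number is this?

Complete 10-minute blocks: 5, each 17982 frames → 89910.
Remaining 2 whole minutes in the current block: 1800 + 1 × 1798 = 3598 frames.
Within the current minute: 35 × 30 + 17 − 2 = 1065 (labels ;00/;01 skipped at this minute). Total = 89910 + 3598 + 1065 = 94573.

94573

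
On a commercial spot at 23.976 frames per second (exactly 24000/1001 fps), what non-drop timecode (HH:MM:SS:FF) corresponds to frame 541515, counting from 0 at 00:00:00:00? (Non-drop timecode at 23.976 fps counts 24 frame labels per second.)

06:16:03:03

541515 ÷ 24 = 22563 full seconds, remainder 3 frames.
22563 s = 6 h 16 min 3 s.
Timecode: 06:16:03:03.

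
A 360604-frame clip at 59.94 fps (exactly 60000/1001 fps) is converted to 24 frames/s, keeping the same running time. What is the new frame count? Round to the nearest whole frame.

144386 frames

Frames at target rate = 360604 × (24) / (60000/1001) = 90241151/625 ≈ 144385.842.
Nearest whole frame: 144386.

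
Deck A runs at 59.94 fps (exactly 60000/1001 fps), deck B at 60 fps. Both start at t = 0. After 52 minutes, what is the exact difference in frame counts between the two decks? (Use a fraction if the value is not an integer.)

52 min = 3120 s.
A emits 60000/1001 × 3120 = 14400000/77 frames; B emits 60 × 3120 = 187200.
Difference = 14400/77 frames (≈ 187.0130); B is ahead of A.

14400/77 frames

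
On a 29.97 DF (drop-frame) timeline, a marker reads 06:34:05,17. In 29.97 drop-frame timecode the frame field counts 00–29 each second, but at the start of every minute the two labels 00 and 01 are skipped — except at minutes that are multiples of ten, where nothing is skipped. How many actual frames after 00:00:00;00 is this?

708657

As if non-drop at 30 labels/s: (6 × 3600 + 34 × 60 + 5) × 30 + 17 = 709367.
Minute boundaries passed: 394; those not divisible by 10: 394 − 39 = 355; dropped labels = 2 × 355 = 710.
Actual frame index = 709367 − 710 = 708657.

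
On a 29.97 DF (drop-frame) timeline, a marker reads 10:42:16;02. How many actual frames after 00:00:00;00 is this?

Complete 10-minute blocks: 64, each 17982 frames → 1150848.
Remaining 2 whole minutes in the current block: 1800 + 1 × 1798 = 3598 frames.
Within the current minute: 16 × 30 + 2 − 2 = 480 (labels ;00/;01 skipped at this minute). Total = 1150848 + 3598 + 480 = 1154926.

1154926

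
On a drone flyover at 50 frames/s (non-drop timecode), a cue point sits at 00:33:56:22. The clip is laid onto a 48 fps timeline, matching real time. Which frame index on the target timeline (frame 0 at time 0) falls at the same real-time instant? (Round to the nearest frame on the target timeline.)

frame 97749

Source frame index: (0×3600 + 33×60 + 56) × 50 + 22 = 101822.
Real time: 101822 / (50) = 50911/25 s.
Target frame: (50911/25) × (48) = 2443728/25 ≈ 97749.120 → 97749.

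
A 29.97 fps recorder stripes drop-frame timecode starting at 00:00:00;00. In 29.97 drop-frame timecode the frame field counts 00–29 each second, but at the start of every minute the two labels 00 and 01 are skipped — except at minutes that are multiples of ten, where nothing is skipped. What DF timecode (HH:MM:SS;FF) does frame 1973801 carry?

Each 10-minute DF block holds 10 × 60 × 30 − 9 × 2 = 17982 frames. 1973801 ÷ 17982 → 109 full blocks, remainder 13763.
Within the partial block the first minute is 1800 frames and each further minute 1798, so 7 further minute boundaries passed. Total skipped labels = 18 × 109 + 2 × 7 = 1976.
Non-drop label index = 1973801 + 1976 = 1975777; at 30 labels/s that is 18:17:39:07, i.e. DF 18:17:39;07.

18:17:39;07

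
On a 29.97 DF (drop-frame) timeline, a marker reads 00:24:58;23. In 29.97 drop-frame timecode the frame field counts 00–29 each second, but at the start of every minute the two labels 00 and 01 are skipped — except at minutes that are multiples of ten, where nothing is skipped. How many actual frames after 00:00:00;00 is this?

As if non-drop at 30 labels/s: (0 × 3600 + 24 × 60 + 58) × 30 + 23 = 44963.
Minute boundaries passed: 24; those not divisible by 10: 24 − 2 = 22; dropped labels = 2 × 22 = 44.
Actual frame index = 44963 − 44 = 44919.

44919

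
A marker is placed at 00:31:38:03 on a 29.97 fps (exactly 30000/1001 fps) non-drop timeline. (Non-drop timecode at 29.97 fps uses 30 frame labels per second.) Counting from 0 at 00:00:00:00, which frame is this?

Total seconds to the label: (0 × 3600 + 31 × 60 + 38) = 1898.
Frame index = 1898 × 30 + 3 = 56943.

56943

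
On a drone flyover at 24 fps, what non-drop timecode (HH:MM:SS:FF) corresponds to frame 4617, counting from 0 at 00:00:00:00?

00:03:12:09

4617 ÷ 24 = 192 full seconds, remainder 9 frames.
192 s = 0 h 3 min 12 s.
Timecode: 00:03:12:09.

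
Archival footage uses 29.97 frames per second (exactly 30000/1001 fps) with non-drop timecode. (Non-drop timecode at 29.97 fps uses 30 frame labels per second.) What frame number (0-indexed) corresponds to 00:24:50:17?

Total seconds to the label: (0 × 3600 + 24 × 60 + 50) = 1490.
Frame index = 1490 × 30 + 17 = 44717.

44717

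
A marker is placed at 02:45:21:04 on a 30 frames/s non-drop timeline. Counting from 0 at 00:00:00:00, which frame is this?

frame 297634

Total seconds to the label: (2 × 3600 + 45 × 60 + 21) = 9921.
Frame index = 9921 × 30 + 4 = 297634.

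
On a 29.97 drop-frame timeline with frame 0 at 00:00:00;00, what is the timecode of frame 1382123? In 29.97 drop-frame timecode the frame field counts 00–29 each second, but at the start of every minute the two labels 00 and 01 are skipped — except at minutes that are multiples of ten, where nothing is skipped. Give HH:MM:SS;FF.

12:48:36;27

Each 10-minute DF block holds 10 × 60 × 30 − 9 × 2 = 17982 frames. 1382123 ÷ 17982 → 76 full blocks, remainder 15491.
Within the partial block the first minute is 1800 frames and each further minute 1798, so 8 further minute boundaries passed. Total skipped labels = 18 × 76 + 2 × 8 = 1384.
Non-drop label index = 1382123 + 1384 = 1383507; at 30 labels/s that is 12:48:36:27, i.e. DF 12:48:36;27.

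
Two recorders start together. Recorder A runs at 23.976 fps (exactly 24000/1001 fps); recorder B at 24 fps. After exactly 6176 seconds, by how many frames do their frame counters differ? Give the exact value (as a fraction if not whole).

148224/1001 frames

A emits 24000/1001 × 6176 = 148224000/1001 frames; B emits 24 × 6176 = 148224.
Difference = 148224/1001 frames (≈ 148.0759); B is ahead of A.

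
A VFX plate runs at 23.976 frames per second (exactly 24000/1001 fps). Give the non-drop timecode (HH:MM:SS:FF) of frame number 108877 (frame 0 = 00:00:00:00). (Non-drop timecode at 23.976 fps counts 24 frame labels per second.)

108877 ÷ 24 = 4536 full seconds, remainder 13 frames.
4536 s = 1 h 15 min 36 s.
Timecode: 01:15:36:13.

01:15:36:13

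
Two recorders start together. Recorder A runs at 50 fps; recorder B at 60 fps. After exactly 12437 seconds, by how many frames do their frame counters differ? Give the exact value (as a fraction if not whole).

A emits 50 × 12437 = 621850 frames; B emits 60 × 12437 = 746220.
Difference = 124370 frames; B is ahead of A.

124370 frames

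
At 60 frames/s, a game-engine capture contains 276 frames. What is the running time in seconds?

Running time = 276 / (60) = 4.6 s.

4.6 seconds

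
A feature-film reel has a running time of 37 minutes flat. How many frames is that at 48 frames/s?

106560 frames

37 min = 2220 s.
Frames = 2220 × 48 = 106560.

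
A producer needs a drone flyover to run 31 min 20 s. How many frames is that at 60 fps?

112800 frames

31 min 20 s = 1880 s.
Frames = 1880 × 60 = 112800.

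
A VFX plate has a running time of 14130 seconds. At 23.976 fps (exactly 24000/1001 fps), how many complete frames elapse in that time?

Frames = 14130 × 24000/1001 = 339120000/1001 ≈ 338781.2188.
Complete frames: 338781.

338781 frames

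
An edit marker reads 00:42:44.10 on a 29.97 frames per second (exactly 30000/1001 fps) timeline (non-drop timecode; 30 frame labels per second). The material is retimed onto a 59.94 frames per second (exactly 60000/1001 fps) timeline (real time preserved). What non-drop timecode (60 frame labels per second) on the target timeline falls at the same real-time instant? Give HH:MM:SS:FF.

00:42:44:20

Source frame index: (0×3600 + 42×60 + 44) × 30 + 10 = 76930.
Real time: 76930 / (30000/1001) = 7700693/3000 s.
Target frame: (7700693/3000) × (60000/1001) = 153860.
At 60 labels/s: frame 153860 → 00:42:44:20.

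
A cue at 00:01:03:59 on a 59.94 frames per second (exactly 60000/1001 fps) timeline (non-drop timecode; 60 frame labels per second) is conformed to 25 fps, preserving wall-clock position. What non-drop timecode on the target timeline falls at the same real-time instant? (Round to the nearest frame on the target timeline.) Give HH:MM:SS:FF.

00:01:04:01

Source frame index: (0×3600 + 1×60 + 3) × 60 + 59 = 3839.
Real time: 3839 / (60000/1001) = 3842839/60000 s.
Target frame: (3842839/60000) × (25) = 3842839/2400 ≈ 1601.183 → 1601.
At 25 labels/s: frame 1601 → 00:01:04:01.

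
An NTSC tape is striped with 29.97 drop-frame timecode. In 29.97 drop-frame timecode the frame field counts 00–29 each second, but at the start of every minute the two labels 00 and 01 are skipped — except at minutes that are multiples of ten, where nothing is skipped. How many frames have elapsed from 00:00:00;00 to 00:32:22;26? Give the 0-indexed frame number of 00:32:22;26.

58228

As if non-drop at 30 labels/s: (0 × 3600 + 32 × 60 + 22) × 30 + 26 = 58286.
Minute boundaries passed: 32; those not divisible by 10: 32 − 3 = 29; dropped labels = 2 × 29 = 58.
Actual frame index = 58286 − 58 = 58228.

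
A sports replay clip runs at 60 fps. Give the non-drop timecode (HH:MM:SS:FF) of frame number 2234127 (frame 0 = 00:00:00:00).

10:20:35:27

2234127 ÷ 60 = 37235 full seconds, remainder 27 frames.
37235 s = 10 h 20 min 35 s.
Timecode: 10:20:35:27.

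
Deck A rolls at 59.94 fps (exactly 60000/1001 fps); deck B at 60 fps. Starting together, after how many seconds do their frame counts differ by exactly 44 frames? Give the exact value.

11011/15 seconds

The gap grows by |60 − 60000/1001| = 60/1001 frames per second.
Time for a 44-frame gap: 44 ÷ (60/1001) = 11011/15 s.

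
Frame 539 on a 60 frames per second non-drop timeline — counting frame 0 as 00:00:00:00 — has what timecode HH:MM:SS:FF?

539 ÷ 60 = 8 full seconds, remainder 59 frames.
8 s = 0 h 0 min 8 s.
Timecode: 00:00:08:59.

00:00:08:59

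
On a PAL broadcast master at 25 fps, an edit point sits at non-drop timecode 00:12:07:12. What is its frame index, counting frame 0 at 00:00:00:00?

Total seconds to the label: (0 × 3600 + 12 × 60 + 7) = 727.
Frame index = 727 × 25 + 12 = 18187.

18187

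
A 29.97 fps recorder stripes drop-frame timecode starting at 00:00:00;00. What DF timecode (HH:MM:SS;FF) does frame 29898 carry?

00:16:37;18

Ten DF minutes hold 17982 frames, so frame 29898 lies in block 1 (frames 17982–35963) with 11916 frames into that block.
The block's first minute is 1800 frames and the rest 1798 each; 11916 frames reaches minute 6, so 1 × 18 + 6 × 2 = 30 labels have been skipped so far.
Adding those back, label number 29898 + 30 = 29928 at 30 labels/s is 997 s + 18 f = 0 h 16 min 37 s frame 18, i.e. 00:16:37;18.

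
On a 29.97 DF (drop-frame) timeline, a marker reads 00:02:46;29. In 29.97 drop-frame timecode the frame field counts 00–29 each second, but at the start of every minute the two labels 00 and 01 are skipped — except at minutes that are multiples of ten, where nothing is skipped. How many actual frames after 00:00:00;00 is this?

Complete 10-minute blocks: 0, each 17982 frames → 0.
Remaining 2 whole minutes in the current block: 1800 + 1 × 1798 = 3598 frames.
Within the current minute: 46 × 30 + 29 − 2 = 1407 (labels ;00/;01 skipped at this minute). Total = 0 + 3598 + 1407 = 5005.

5005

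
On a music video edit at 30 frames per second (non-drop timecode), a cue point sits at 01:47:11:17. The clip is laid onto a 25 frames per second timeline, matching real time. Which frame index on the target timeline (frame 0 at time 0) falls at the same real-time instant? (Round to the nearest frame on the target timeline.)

frame 160789

Source frame index: (1×3600 + 47×60 + 11) × 30 + 17 = 192947.
Real time: 192947 / (30) = 192947/30 s.
Target frame: (192947/30) × (25) = 964735/6 ≈ 160789.167 → 160789.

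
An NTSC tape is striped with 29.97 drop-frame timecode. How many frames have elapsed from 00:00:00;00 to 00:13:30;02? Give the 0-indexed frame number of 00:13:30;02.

As if non-drop at 30 labels/s: (0 × 3600 + 13 × 60 + 30) × 30 + 2 = 24302.
Minute boundaries passed: 13; those not divisible by 10: 13 − 1 = 12; dropped labels = 2 × 12 = 24.
Actual frame index = 24302 − 24 = 24278.

24278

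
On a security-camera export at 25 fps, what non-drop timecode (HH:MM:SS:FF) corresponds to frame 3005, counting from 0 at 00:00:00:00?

00:02:00:05

3005 ÷ 25 = 120 full seconds, remainder 5 frames.
120 s = 0 h 2 min 0 s.
Timecode: 00:02:00:05.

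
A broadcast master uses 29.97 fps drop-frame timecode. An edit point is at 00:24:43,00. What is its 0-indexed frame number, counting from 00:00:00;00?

As if non-drop at 30 labels/s: (0 × 3600 + 24 × 60 + 43) × 30 + 0 = 44490.
Minute boundaries passed: 24; those not divisible by 10: 24 − 2 = 22; dropped labels = 2 × 22 = 44.
Actual frame index = 44490 − 44 = 44446.

44446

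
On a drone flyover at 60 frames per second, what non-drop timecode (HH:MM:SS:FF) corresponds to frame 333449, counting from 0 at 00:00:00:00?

01:32:37:29

333449 ÷ 60 = 5557 full seconds, remainder 29 frames.
5557 s = 1 h 32 min 37 s.
Timecode: 01:32:37:29.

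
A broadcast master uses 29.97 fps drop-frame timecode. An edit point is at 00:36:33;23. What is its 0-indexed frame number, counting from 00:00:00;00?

65747

Complete 10-minute blocks: 3, each 17982 frames → 53946.
Remaining 6 whole minutes in the current block: 1800 + 5 × 1798 = 10790 frames.
Within the current minute: 33 × 30 + 23 − 2 = 1011 (labels ;00/;01 skipped at this minute). Total = 53946 + 10790 + 1011 = 65747.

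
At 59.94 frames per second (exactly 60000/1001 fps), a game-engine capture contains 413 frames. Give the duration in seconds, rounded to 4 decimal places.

Running time = 413 × 1001/60000 = 413413/60000 s ≈ 6.8902 s.

6.8902 seconds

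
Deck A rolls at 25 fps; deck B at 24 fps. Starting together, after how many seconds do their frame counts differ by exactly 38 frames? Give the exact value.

38 seconds

The gap grows by |24 − 25| = 1 frame per second.
Time for a 38-frame gap: 38 ÷ (1) = 38 s.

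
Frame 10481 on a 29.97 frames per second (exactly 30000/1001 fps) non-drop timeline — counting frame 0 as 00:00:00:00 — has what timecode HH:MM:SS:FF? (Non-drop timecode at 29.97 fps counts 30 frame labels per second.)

10481 ÷ 30 = 349 full seconds, remainder 11 frames.
349 s = 0 h 5 min 49 s.
Timecode: 00:05:49:11.

00:05:49:11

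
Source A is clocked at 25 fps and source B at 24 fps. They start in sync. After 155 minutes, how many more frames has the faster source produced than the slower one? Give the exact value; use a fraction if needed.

9300 frames

155 min = 9300 s.
A emits 25 × 9300 = 232500 frames; B emits 24 × 9300 = 223200.
Difference = 9300 frames; B is behind A.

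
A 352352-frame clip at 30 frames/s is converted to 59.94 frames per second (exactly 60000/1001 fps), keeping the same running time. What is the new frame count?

Target frames = source frames × (target rate / source rate) = 352352 × (60000/1001)/(30) = 352352 × 2000/1001 = 704000.

704000 frames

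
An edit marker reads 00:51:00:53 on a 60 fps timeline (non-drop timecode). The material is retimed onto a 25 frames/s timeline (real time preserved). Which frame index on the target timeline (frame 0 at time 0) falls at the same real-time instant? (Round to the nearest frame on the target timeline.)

frame 76522

Source frame index: (0×3600 + 51×60 + 0) × 60 + 53 = 183653.
Real time: 183653 / (60) = 183653/60 s.
Target frame: (183653/60) × (25) = 918265/12 ≈ 76522.083 → 76522.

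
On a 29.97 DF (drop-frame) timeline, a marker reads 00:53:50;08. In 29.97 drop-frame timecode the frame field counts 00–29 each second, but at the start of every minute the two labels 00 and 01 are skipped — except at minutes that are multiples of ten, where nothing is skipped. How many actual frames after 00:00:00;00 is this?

96812

As if non-drop at 30 labels/s: (0 × 3600 + 53 × 60 + 50) × 30 + 8 = 96908.
Minute boundaries passed: 53; those not divisible by 10: 53 − 5 = 48; dropped labels = 2 × 48 = 96.
Actual frame index = 96908 − 96 = 96812.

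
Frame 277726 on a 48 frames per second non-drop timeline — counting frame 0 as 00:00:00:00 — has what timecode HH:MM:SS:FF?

01:36:25:46

277726 ÷ 48 = 5785 full seconds, remainder 46 frames.
5785 s = 1 h 36 min 25 s.
Timecode: 01:36:25:46.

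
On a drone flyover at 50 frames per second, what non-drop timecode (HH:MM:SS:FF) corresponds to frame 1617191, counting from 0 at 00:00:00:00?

08:59:03:41

1617191 ÷ 50 = 32343 full seconds, remainder 41 frames.
32343 s = 8 h 59 min 3 s.
Timecode: 08:59:03:41.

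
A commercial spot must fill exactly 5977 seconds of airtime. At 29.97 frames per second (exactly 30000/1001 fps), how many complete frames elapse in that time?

179130 frames

Frames = 5977 × 30000/1001 = 179310000/1001 ≈ 179130.8691.
Complete frames: 179130.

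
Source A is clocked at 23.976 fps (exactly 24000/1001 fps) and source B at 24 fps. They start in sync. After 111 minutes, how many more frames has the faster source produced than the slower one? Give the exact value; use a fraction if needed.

159840/1001 frames

111 min = 6660 s.
A emits 24000/1001 × 6660 = 159840000/1001 frames; B emits 24 × 6660 = 159840.
Difference = 159840/1001 frames (≈ 159.6803); B is ahead of A.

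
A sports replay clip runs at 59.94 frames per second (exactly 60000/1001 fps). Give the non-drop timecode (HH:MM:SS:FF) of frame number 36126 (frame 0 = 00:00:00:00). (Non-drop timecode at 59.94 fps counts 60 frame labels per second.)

36126 ÷ 60 = 602 full seconds, remainder 6 frames.
602 s = 0 h 10 min 2 s.
Timecode: 00:10:02:06.

00:10:02:06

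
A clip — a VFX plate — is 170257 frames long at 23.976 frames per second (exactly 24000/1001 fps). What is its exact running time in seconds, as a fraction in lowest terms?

Running time = 170257 ÷ (24000/1001) = 170257 × 1001/24000 = 170427257/24000 s.

170427257/24000 seconds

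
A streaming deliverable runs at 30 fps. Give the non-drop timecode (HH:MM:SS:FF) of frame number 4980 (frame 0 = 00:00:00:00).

4980 ÷ 30 = 166 full seconds, remainder 0 frames.
166 s = 0 h 2 min 46 s.
Timecode: 00:02:46:00.

00:02:46:00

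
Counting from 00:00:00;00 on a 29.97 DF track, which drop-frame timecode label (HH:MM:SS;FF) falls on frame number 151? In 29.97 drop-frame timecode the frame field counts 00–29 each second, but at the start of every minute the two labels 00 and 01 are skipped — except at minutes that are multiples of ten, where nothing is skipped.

Each 10-minute DF block holds 10 × 60 × 30 − 9 × 2 = 17982 frames. 151 ÷ 17982 → 0 full blocks, remainder 151.
Within the partial block the first minute is 1800 frames and each further minute 1798, so 0 further minute boundaries passed. Total skipped labels = 18 × 0 + 2 × 0 = 0.
Non-drop label index = 151 + 0 = 151; at 30 labels/s that is 00:00:05:01, i.e. DF 00:00:05;01.

00:00:05;01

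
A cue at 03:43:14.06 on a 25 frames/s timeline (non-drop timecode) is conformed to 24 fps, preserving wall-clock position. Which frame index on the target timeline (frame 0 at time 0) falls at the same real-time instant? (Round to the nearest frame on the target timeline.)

frame 321462

Source frame index: (3×3600 + 43×60 + 14) × 25 + 6 = 334856.
Real time: 334856 / (25) = 334856/25 s.
Target frame: (334856/25) × (24) = 8036544/25 ≈ 321461.760 → 321462.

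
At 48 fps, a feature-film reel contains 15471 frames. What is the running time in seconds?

Running time = 15471 / (48) = 322.3125 s.

322.3125 seconds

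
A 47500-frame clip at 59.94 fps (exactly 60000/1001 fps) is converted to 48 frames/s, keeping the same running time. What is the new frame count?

38038 frames

Target frames = source frames × (target rate / source rate) = 47500 × (48)/(60000/1001) = 47500 × 1001/1250 = 38038.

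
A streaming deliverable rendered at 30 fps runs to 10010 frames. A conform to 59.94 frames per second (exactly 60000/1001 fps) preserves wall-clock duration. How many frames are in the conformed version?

Target frames = source frames × (target rate / source rate) = 10010 × (60000/1001)/(30) = 10010 × 2000/1001 = 20000.

20000 frames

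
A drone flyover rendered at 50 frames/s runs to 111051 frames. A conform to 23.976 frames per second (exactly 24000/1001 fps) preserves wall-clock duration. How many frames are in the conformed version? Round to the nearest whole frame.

Frames at target rate = 111051 × (24000/1001) / (50) = 53304480/1001 ≈ 53251.229.
Nearest whole frame: 53251.

53251 frames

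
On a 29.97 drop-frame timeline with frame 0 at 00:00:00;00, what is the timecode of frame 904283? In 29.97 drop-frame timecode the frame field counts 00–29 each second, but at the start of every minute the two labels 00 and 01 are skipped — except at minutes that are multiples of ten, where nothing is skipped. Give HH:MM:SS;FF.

08:22:52;27

Each 10-minute DF block holds 10 × 60 × 30 − 9 × 2 = 17982 frames. 904283 ÷ 17982 → 50 full blocks, remainder 5183.
Within the partial block the first minute is 1800 frames and each further minute 1798, so 2 further minute boundaries passed. Total skipped labels = 18 × 50 + 2 × 2 = 904.
Non-drop label index = 904283 + 904 = 905187; at 30 labels/s that is 08:22:52:27, i.e. DF 08:22:52;27.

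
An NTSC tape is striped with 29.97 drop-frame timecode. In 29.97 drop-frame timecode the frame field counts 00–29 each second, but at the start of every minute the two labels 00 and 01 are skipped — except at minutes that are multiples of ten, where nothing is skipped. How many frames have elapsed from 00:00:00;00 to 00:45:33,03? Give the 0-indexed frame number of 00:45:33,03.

81911

As if non-drop at 30 labels/s: (0 × 3600 + 45 × 60 + 33) × 30 + 3 = 81993.
Minute boundaries passed: 45; those not divisible by 10: 45 − 4 = 41; dropped labels = 2 × 41 = 82.
Actual frame index = 81993 − 82 = 81911.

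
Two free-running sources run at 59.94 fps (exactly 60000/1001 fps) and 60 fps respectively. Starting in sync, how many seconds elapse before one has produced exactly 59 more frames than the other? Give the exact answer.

59059/60 seconds

The gap grows by |60 − 60000/1001| = 60/1001 frames per second.
Time for a 59-frame gap: 59 ÷ (60/1001) = 59059/60 s.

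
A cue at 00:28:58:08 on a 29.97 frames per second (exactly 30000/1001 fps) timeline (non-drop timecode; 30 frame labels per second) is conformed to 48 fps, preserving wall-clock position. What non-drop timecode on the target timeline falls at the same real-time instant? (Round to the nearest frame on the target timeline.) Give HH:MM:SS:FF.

Source frame index: (0×3600 + 28×60 + 58) × 30 + 8 = 52148.
Real time: 52148 / (30000/1001) = 13050037/7500 s.
Target frame: (13050037/7500) × (48) = 52200148/625 ≈ 83520.237 → 83520.
At 48 labels/s: frame 83520 → 00:29:00:00.

00:29:00:00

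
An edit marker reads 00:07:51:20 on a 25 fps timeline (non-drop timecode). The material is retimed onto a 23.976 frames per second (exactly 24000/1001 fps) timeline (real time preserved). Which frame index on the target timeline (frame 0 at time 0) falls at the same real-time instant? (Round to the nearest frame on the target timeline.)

Source frame index: (0×3600 + 7×60 + 51) × 25 + 20 = 11795.
Real time: 11795 / (25) = 2359/5 s.
Target frame: (2359/5) × (24000/1001) = 1617600/143 ≈ 11311.888 → 11312.

frame 11312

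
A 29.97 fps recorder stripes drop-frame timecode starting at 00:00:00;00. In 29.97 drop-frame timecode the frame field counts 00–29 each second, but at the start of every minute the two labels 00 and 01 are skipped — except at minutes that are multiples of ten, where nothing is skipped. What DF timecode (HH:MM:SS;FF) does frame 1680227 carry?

15:34:23;19

Each 10-minute DF block holds 10 × 60 × 30 − 9 × 2 = 17982 frames. 1680227 ÷ 17982 → 93 full blocks, remainder 7901.
Within the partial block the first minute is 1800 frames and each further minute 1798, so 4 further minute boundaries passed. Total skipped labels = 18 × 93 + 2 × 4 = 1682.
Non-drop label index = 1680227 + 1682 = 1681909; at 30 labels/s that is 15:34:23:19, i.e. DF 15:34:23;19.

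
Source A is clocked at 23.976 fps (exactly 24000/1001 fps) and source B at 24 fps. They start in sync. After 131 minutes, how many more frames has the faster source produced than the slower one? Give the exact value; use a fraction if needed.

188640/1001 frames

131 min = 7860 s.
A emits 24000/1001 × 7860 = 188640000/1001 frames; B emits 24 × 7860 = 188640.
Difference = 188640/1001 frames (≈ 188.4515); B is ahead of A.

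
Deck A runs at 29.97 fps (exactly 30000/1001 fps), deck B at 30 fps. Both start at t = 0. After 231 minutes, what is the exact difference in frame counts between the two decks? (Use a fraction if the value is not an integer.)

5400/13 frames

231 min = 13860 s.
A emits 30000/1001 × 13860 = 5400000/13 frames; B emits 30 × 13860 = 415800.
Difference = 5400/13 frames (≈ 415.3846); B is ahead of A.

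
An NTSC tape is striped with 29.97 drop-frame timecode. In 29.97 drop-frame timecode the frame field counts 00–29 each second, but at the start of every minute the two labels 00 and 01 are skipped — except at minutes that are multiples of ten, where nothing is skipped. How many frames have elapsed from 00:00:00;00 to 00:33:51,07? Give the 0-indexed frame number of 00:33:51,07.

60877

As if non-drop at 30 labels/s: (0 × 3600 + 33 × 60 + 51) × 30 + 7 = 60937.
Minute boundaries passed: 33; those not divisible by 10: 33 − 3 = 30; dropped labels = 2 × 30 = 60.
Actual frame index = 60937 − 60 = 60877.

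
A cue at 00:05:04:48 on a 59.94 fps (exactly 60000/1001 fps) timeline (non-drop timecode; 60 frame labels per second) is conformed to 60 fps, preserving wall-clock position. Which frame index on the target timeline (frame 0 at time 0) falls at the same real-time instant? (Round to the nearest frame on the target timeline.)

frame 18306

Source frame index: (0×3600 + 5×60 + 4) × 60 + 48 = 18288.
Real time: 18288 / (60000/1001) = 381381/1250 s.
Target frame: (381381/1250) × (60) = 2288286/125 ≈ 18306.288 → 18306.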